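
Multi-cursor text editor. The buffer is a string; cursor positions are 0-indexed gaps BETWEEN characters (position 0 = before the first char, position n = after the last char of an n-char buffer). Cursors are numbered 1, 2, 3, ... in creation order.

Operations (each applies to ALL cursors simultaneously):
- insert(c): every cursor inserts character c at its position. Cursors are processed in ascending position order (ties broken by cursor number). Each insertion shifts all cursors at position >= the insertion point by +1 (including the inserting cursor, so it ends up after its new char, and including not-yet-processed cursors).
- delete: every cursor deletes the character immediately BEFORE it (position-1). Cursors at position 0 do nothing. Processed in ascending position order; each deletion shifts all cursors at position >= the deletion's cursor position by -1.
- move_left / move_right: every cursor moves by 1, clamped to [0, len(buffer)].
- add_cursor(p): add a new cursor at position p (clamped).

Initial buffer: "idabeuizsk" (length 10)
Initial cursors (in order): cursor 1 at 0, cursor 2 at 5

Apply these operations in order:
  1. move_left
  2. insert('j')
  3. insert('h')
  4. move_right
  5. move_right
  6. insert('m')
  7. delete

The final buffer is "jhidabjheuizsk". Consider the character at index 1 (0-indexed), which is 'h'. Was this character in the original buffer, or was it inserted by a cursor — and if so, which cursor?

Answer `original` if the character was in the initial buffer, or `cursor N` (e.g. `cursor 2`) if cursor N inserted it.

After op 1 (move_left): buffer="idabeuizsk" (len 10), cursors c1@0 c2@4, authorship ..........
After op 2 (insert('j')): buffer="jidabjeuizsk" (len 12), cursors c1@1 c2@6, authorship 1....2......
After op 3 (insert('h')): buffer="jhidabjheuizsk" (len 14), cursors c1@2 c2@8, authorship 11....22......
After op 4 (move_right): buffer="jhidabjheuizsk" (len 14), cursors c1@3 c2@9, authorship 11....22......
After op 5 (move_right): buffer="jhidabjheuizsk" (len 14), cursors c1@4 c2@10, authorship 11....22......
After op 6 (insert('m')): buffer="jhidmabjheumizsk" (len 16), cursors c1@5 c2@12, authorship 11..1..22..2....
After op 7 (delete): buffer="jhidabjheuizsk" (len 14), cursors c1@4 c2@10, authorship 11....22......
Authorship (.=original, N=cursor N): 1 1 . . . . 2 2 . . . . . .
Index 1: author = 1

Answer: cursor 1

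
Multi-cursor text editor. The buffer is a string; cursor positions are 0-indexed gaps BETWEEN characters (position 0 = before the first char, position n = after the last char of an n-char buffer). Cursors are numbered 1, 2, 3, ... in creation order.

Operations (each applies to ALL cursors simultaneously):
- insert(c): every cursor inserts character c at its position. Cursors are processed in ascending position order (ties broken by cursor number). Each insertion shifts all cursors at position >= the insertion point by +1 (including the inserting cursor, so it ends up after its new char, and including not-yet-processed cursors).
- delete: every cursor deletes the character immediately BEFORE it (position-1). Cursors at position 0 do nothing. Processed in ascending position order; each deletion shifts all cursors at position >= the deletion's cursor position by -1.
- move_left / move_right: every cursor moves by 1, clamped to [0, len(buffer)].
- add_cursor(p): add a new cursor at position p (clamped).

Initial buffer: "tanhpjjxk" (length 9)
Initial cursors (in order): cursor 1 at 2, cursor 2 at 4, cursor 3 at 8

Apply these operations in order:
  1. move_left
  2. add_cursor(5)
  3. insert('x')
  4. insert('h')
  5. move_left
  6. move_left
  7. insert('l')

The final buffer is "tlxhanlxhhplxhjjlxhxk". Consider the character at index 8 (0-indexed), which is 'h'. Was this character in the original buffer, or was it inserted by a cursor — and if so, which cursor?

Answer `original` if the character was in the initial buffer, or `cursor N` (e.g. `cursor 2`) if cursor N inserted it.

After op 1 (move_left): buffer="tanhpjjxk" (len 9), cursors c1@1 c2@3 c3@7, authorship .........
After op 2 (add_cursor(5)): buffer="tanhpjjxk" (len 9), cursors c1@1 c2@3 c4@5 c3@7, authorship .........
After op 3 (insert('x')): buffer="txanxhpxjjxxk" (len 13), cursors c1@2 c2@5 c4@8 c3@11, authorship .1..2..4..3..
After op 4 (insert('h')): buffer="txhanxhhpxhjjxhxk" (len 17), cursors c1@3 c2@7 c4@11 c3@15, authorship .11..22..44..33..
After op 5 (move_left): buffer="txhanxhhpxhjjxhxk" (len 17), cursors c1@2 c2@6 c4@10 c3@14, authorship .11..22..44..33..
After op 6 (move_left): buffer="txhanxhhpxhjjxhxk" (len 17), cursors c1@1 c2@5 c4@9 c3@13, authorship .11..22..44..33..
After op 7 (insert('l')): buffer="tlxhanlxhhplxhjjlxhxk" (len 21), cursors c1@2 c2@7 c4@12 c3@17, authorship .111..222..444..333..
Authorship (.=original, N=cursor N): . 1 1 1 . . 2 2 2 . . 4 4 4 . . 3 3 3 . .
Index 8: author = 2

Answer: cursor 2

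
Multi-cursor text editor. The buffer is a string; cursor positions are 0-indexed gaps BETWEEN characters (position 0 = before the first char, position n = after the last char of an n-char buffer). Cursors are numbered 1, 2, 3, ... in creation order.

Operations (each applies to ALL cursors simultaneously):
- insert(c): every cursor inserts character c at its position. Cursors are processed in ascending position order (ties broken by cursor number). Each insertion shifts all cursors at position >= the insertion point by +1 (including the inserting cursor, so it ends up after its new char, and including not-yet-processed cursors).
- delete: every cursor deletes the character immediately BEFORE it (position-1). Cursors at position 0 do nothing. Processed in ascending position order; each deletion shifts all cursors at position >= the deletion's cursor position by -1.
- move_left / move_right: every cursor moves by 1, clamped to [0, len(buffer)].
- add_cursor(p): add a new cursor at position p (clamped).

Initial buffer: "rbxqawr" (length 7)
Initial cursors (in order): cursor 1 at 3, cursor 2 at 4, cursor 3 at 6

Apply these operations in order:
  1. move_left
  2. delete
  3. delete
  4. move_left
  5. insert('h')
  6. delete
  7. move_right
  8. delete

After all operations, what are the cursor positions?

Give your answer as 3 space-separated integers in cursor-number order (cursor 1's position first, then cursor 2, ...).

After op 1 (move_left): buffer="rbxqawr" (len 7), cursors c1@2 c2@3 c3@5, authorship .......
After op 2 (delete): buffer="rqwr" (len 4), cursors c1@1 c2@1 c3@2, authorship ....
After op 3 (delete): buffer="wr" (len 2), cursors c1@0 c2@0 c3@0, authorship ..
After op 4 (move_left): buffer="wr" (len 2), cursors c1@0 c2@0 c3@0, authorship ..
After op 5 (insert('h')): buffer="hhhwr" (len 5), cursors c1@3 c2@3 c3@3, authorship 123..
After op 6 (delete): buffer="wr" (len 2), cursors c1@0 c2@0 c3@0, authorship ..
After op 7 (move_right): buffer="wr" (len 2), cursors c1@1 c2@1 c3@1, authorship ..
After op 8 (delete): buffer="r" (len 1), cursors c1@0 c2@0 c3@0, authorship .

Answer: 0 0 0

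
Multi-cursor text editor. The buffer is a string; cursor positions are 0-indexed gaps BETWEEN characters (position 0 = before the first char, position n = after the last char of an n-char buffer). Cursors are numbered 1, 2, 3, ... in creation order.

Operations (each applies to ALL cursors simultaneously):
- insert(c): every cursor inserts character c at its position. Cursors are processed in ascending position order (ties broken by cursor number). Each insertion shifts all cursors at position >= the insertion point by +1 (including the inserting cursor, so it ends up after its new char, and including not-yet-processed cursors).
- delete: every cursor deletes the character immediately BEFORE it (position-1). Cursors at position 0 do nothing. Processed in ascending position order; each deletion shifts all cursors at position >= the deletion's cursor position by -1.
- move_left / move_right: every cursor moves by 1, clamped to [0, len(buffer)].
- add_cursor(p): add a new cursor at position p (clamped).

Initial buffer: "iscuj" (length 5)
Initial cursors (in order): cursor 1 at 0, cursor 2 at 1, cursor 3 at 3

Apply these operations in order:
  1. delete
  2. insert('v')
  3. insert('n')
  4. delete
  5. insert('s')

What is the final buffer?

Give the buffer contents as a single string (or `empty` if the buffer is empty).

Answer: vvsssvsuj

Derivation:
After op 1 (delete): buffer="suj" (len 3), cursors c1@0 c2@0 c3@1, authorship ...
After op 2 (insert('v')): buffer="vvsvuj" (len 6), cursors c1@2 c2@2 c3@4, authorship 12.3..
After op 3 (insert('n')): buffer="vvnnsvnuj" (len 9), cursors c1@4 c2@4 c3@7, authorship 1212.33..
After op 4 (delete): buffer="vvsvuj" (len 6), cursors c1@2 c2@2 c3@4, authorship 12.3..
After op 5 (insert('s')): buffer="vvsssvsuj" (len 9), cursors c1@4 c2@4 c3@7, authorship 1212.33..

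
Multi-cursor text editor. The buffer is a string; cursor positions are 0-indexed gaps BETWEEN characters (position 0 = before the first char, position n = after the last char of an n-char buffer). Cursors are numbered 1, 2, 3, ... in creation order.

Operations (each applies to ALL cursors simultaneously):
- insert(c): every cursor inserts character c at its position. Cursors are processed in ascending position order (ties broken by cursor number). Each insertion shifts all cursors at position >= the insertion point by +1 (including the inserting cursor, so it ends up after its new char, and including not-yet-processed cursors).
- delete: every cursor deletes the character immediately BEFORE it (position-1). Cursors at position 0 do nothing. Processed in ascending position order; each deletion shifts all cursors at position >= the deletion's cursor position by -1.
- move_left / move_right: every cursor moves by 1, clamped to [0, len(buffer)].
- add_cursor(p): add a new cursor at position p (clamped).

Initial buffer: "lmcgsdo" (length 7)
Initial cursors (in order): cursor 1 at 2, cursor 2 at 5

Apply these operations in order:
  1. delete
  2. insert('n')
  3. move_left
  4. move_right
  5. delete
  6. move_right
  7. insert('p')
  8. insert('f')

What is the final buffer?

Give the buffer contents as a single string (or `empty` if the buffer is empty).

After op 1 (delete): buffer="lcgdo" (len 5), cursors c1@1 c2@3, authorship .....
After op 2 (insert('n')): buffer="lncgndo" (len 7), cursors c1@2 c2@5, authorship .1..2..
After op 3 (move_left): buffer="lncgndo" (len 7), cursors c1@1 c2@4, authorship .1..2..
After op 4 (move_right): buffer="lncgndo" (len 7), cursors c1@2 c2@5, authorship .1..2..
After op 5 (delete): buffer="lcgdo" (len 5), cursors c1@1 c2@3, authorship .....
After op 6 (move_right): buffer="lcgdo" (len 5), cursors c1@2 c2@4, authorship .....
After op 7 (insert('p')): buffer="lcpgdpo" (len 7), cursors c1@3 c2@6, authorship ..1..2.
After op 8 (insert('f')): buffer="lcpfgdpfo" (len 9), cursors c1@4 c2@8, authorship ..11..22.

Answer: lcpfgdpfo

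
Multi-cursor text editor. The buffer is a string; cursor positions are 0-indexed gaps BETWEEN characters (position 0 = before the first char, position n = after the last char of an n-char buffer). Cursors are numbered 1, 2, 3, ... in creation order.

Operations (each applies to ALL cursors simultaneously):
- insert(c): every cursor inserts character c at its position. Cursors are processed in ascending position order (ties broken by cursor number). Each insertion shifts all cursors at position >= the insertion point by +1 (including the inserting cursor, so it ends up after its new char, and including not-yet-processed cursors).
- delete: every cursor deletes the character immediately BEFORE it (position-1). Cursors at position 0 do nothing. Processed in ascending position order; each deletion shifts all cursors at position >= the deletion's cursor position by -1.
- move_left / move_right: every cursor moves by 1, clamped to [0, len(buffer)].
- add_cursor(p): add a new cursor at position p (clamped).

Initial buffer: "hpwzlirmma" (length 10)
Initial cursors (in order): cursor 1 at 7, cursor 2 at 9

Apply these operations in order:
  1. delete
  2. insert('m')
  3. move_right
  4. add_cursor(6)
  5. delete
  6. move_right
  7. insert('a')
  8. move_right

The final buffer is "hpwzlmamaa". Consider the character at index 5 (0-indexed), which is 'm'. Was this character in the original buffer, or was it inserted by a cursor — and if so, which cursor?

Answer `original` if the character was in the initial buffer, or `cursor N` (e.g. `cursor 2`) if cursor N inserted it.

Answer: cursor 1

Derivation:
After op 1 (delete): buffer="hpwzlima" (len 8), cursors c1@6 c2@7, authorship ........
After op 2 (insert('m')): buffer="hpwzlimmma" (len 10), cursors c1@7 c2@9, authorship ......1.2.
After op 3 (move_right): buffer="hpwzlimmma" (len 10), cursors c1@8 c2@10, authorship ......1.2.
After op 4 (add_cursor(6)): buffer="hpwzlimmma" (len 10), cursors c3@6 c1@8 c2@10, authorship ......1.2.
After op 5 (delete): buffer="hpwzlmm" (len 7), cursors c3@5 c1@6 c2@7, authorship .....12
After op 6 (move_right): buffer="hpwzlmm" (len 7), cursors c3@6 c1@7 c2@7, authorship .....12
After op 7 (insert('a')): buffer="hpwzlmamaa" (len 10), cursors c3@7 c1@10 c2@10, authorship .....13212
After op 8 (move_right): buffer="hpwzlmamaa" (len 10), cursors c3@8 c1@10 c2@10, authorship .....13212
Authorship (.=original, N=cursor N): . . . . . 1 3 2 1 2
Index 5: author = 1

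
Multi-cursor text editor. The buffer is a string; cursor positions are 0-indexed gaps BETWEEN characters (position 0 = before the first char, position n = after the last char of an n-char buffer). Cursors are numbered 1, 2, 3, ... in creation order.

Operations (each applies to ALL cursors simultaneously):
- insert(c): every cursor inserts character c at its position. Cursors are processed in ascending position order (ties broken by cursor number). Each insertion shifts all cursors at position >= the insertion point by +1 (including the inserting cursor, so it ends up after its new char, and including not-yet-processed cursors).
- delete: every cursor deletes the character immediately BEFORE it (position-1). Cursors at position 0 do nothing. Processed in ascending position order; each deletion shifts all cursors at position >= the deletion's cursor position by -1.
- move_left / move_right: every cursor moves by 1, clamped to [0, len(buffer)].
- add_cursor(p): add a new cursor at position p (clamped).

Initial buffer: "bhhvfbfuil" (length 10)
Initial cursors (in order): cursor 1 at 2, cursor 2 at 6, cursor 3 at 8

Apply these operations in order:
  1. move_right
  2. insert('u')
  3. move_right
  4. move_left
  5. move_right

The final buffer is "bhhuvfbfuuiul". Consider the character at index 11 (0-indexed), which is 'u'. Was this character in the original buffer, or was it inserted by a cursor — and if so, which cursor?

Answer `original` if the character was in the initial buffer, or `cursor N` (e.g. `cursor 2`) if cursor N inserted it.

After op 1 (move_right): buffer="bhhvfbfuil" (len 10), cursors c1@3 c2@7 c3@9, authorship ..........
After op 2 (insert('u')): buffer="bhhuvfbfuuiul" (len 13), cursors c1@4 c2@9 c3@12, authorship ...1....2..3.
After op 3 (move_right): buffer="bhhuvfbfuuiul" (len 13), cursors c1@5 c2@10 c3@13, authorship ...1....2..3.
After op 4 (move_left): buffer="bhhuvfbfuuiul" (len 13), cursors c1@4 c2@9 c3@12, authorship ...1....2..3.
After op 5 (move_right): buffer="bhhuvfbfuuiul" (len 13), cursors c1@5 c2@10 c3@13, authorship ...1....2..3.
Authorship (.=original, N=cursor N): . . . 1 . . . . 2 . . 3 .
Index 11: author = 3

Answer: cursor 3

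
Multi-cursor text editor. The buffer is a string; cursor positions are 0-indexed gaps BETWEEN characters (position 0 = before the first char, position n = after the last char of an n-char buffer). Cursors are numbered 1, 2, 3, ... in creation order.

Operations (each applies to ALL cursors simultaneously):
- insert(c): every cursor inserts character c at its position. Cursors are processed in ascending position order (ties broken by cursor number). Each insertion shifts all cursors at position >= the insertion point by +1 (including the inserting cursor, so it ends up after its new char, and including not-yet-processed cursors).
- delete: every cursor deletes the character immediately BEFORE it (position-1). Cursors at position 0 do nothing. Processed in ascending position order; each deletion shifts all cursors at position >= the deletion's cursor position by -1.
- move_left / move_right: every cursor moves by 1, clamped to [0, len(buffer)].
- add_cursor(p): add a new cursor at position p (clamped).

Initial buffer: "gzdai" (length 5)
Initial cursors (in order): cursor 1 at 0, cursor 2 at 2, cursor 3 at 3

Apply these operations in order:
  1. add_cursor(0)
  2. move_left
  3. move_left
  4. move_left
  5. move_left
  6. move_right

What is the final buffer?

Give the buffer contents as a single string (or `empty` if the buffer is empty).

Answer: gzdai

Derivation:
After op 1 (add_cursor(0)): buffer="gzdai" (len 5), cursors c1@0 c4@0 c2@2 c3@3, authorship .....
After op 2 (move_left): buffer="gzdai" (len 5), cursors c1@0 c4@0 c2@1 c3@2, authorship .....
After op 3 (move_left): buffer="gzdai" (len 5), cursors c1@0 c2@0 c4@0 c3@1, authorship .....
After op 4 (move_left): buffer="gzdai" (len 5), cursors c1@0 c2@0 c3@0 c4@0, authorship .....
After op 5 (move_left): buffer="gzdai" (len 5), cursors c1@0 c2@0 c3@0 c4@0, authorship .....
After op 6 (move_right): buffer="gzdai" (len 5), cursors c1@1 c2@1 c3@1 c4@1, authorship .....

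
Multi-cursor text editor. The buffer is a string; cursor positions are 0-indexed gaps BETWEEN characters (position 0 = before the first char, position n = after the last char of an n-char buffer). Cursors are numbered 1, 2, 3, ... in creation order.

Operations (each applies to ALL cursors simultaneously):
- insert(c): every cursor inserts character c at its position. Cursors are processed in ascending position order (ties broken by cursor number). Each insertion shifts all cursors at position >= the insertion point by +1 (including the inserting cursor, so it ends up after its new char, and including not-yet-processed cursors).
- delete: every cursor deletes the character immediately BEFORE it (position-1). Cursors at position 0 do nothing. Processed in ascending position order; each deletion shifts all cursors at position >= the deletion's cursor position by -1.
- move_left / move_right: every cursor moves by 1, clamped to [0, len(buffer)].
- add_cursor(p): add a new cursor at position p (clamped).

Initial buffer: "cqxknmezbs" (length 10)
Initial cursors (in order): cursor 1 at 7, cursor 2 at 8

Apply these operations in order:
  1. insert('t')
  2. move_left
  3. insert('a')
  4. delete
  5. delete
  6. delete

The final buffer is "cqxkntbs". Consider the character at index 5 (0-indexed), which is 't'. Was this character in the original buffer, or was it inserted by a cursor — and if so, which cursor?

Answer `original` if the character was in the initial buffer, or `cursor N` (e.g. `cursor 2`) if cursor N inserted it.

After op 1 (insert('t')): buffer="cqxknmetztbs" (len 12), cursors c1@8 c2@10, authorship .......1.2..
After op 2 (move_left): buffer="cqxknmetztbs" (len 12), cursors c1@7 c2@9, authorship .......1.2..
After op 3 (insert('a')): buffer="cqxknmeatzatbs" (len 14), cursors c1@8 c2@11, authorship .......11.22..
After op 4 (delete): buffer="cqxknmetztbs" (len 12), cursors c1@7 c2@9, authorship .......1.2..
After op 5 (delete): buffer="cqxknmttbs" (len 10), cursors c1@6 c2@7, authorship ......12..
After op 6 (delete): buffer="cqxkntbs" (len 8), cursors c1@5 c2@5, authorship .....2..
Authorship (.=original, N=cursor N): . . . . . 2 . .
Index 5: author = 2

Answer: cursor 2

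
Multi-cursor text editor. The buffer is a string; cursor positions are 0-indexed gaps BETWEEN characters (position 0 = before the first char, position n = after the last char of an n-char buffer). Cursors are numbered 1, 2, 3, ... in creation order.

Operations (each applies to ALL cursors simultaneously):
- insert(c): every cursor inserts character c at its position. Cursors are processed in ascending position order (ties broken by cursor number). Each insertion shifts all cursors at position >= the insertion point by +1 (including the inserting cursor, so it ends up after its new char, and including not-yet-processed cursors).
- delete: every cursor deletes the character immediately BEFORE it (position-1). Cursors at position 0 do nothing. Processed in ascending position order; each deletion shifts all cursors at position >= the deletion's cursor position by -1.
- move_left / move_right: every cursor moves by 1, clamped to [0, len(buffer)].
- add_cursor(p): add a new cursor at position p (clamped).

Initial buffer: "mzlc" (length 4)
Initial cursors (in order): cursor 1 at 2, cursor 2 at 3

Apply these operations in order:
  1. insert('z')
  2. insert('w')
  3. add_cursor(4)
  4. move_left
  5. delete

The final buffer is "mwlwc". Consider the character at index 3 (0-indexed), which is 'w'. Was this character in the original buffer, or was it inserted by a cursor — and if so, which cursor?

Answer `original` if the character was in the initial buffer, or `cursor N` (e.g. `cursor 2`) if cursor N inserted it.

Answer: cursor 2

Derivation:
After op 1 (insert('z')): buffer="mzzlzc" (len 6), cursors c1@3 c2@5, authorship ..1.2.
After op 2 (insert('w')): buffer="mzzwlzwc" (len 8), cursors c1@4 c2@7, authorship ..11.22.
After op 3 (add_cursor(4)): buffer="mzzwlzwc" (len 8), cursors c1@4 c3@4 c2@7, authorship ..11.22.
After op 4 (move_left): buffer="mzzwlzwc" (len 8), cursors c1@3 c3@3 c2@6, authorship ..11.22.
After op 5 (delete): buffer="mwlwc" (len 5), cursors c1@1 c3@1 c2@3, authorship .1.2.
Authorship (.=original, N=cursor N): . 1 . 2 .
Index 3: author = 2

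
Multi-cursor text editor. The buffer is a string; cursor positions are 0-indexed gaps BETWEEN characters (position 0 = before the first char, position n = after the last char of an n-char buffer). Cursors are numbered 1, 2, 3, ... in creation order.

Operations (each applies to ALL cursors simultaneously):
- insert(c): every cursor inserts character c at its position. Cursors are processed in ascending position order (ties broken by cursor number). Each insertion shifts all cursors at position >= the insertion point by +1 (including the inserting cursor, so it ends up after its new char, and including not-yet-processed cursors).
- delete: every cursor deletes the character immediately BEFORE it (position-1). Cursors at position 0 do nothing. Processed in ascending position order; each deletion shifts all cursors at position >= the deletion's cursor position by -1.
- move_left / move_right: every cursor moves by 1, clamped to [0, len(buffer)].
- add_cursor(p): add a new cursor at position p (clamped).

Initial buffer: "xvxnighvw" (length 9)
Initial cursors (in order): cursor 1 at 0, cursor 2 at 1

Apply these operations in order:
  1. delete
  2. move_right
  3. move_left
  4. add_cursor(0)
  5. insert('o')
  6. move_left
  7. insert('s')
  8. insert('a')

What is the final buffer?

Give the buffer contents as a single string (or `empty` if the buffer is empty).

Answer: oosssaaaovxnighvw

Derivation:
After op 1 (delete): buffer="vxnighvw" (len 8), cursors c1@0 c2@0, authorship ........
After op 2 (move_right): buffer="vxnighvw" (len 8), cursors c1@1 c2@1, authorship ........
After op 3 (move_left): buffer="vxnighvw" (len 8), cursors c1@0 c2@0, authorship ........
After op 4 (add_cursor(0)): buffer="vxnighvw" (len 8), cursors c1@0 c2@0 c3@0, authorship ........
After op 5 (insert('o')): buffer="ooovxnighvw" (len 11), cursors c1@3 c2@3 c3@3, authorship 123........
After op 6 (move_left): buffer="ooovxnighvw" (len 11), cursors c1@2 c2@2 c3@2, authorship 123........
After op 7 (insert('s')): buffer="oosssovxnighvw" (len 14), cursors c1@5 c2@5 c3@5, authorship 121233........
After op 8 (insert('a')): buffer="oosssaaaovxnighvw" (len 17), cursors c1@8 c2@8 c3@8, authorship 121231233........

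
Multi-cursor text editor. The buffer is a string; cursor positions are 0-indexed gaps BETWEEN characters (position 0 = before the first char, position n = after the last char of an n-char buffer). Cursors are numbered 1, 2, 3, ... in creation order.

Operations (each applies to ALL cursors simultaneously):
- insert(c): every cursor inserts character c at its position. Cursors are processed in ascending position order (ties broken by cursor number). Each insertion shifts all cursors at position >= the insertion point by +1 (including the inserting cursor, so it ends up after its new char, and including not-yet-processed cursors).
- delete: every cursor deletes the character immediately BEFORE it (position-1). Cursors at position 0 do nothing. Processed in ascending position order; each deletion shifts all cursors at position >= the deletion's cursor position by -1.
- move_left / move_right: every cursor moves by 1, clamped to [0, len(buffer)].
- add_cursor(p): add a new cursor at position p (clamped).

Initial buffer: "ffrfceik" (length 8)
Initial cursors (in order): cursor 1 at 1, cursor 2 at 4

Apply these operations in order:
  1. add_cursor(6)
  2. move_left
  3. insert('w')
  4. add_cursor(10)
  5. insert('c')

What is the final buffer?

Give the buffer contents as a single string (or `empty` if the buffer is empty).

After op 1 (add_cursor(6)): buffer="ffrfceik" (len 8), cursors c1@1 c2@4 c3@6, authorship ........
After op 2 (move_left): buffer="ffrfceik" (len 8), cursors c1@0 c2@3 c3@5, authorship ........
After op 3 (insert('w')): buffer="wffrwfcweik" (len 11), cursors c1@1 c2@5 c3@8, authorship 1...2..3...
After op 4 (add_cursor(10)): buffer="wffrwfcweik" (len 11), cursors c1@1 c2@5 c3@8 c4@10, authorship 1...2..3...
After op 5 (insert('c')): buffer="wcffrwcfcwceick" (len 15), cursors c1@2 c2@7 c3@11 c4@14, authorship 11...22..33..4.

Answer: wcffrwcfcwceick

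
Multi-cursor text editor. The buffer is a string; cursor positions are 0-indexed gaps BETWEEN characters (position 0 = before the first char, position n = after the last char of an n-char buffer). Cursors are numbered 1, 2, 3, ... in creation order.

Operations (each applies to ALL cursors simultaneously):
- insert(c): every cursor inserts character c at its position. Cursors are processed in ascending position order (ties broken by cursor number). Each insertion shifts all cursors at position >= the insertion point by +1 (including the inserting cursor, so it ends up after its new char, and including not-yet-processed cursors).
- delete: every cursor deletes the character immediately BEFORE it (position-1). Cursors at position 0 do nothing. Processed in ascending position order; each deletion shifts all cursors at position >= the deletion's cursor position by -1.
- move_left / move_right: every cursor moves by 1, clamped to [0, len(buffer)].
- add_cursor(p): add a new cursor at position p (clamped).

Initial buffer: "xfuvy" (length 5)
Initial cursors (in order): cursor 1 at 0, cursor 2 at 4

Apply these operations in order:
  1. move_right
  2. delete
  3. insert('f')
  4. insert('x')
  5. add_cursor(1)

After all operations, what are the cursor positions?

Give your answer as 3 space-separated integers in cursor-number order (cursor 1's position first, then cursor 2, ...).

After op 1 (move_right): buffer="xfuvy" (len 5), cursors c1@1 c2@5, authorship .....
After op 2 (delete): buffer="fuv" (len 3), cursors c1@0 c2@3, authorship ...
After op 3 (insert('f')): buffer="ffuvf" (len 5), cursors c1@1 c2@5, authorship 1...2
After op 4 (insert('x')): buffer="fxfuvfx" (len 7), cursors c1@2 c2@7, authorship 11...22
After op 5 (add_cursor(1)): buffer="fxfuvfx" (len 7), cursors c3@1 c1@2 c2@7, authorship 11...22

Answer: 2 7 1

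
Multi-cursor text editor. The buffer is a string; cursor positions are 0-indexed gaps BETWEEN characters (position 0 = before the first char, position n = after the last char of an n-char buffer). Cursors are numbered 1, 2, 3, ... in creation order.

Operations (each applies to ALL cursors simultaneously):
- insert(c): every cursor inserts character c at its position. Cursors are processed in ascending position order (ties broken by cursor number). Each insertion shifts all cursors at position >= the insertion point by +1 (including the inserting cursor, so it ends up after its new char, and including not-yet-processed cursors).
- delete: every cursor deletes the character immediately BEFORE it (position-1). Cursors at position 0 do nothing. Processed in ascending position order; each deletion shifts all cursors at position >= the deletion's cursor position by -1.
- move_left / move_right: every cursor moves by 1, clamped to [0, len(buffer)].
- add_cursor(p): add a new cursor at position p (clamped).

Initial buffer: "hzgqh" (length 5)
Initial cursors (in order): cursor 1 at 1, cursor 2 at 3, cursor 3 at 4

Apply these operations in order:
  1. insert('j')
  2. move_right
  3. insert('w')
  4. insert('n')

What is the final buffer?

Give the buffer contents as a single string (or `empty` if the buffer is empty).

After op 1 (insert('j')): buffer="hjzgjqjh" (len 8), cursors c1@2 c2@5 c3@7, authorship .1..2.3.
After op 2 (move_right): buffer="hjzgjqjh" (len 8), cursors c1@3 c2@6 c3@8, authorship .1..2.3.
After op 3 (insert('w')): buffer="hjzwgjqwjhw" (len 11), cursors c1@4 c2@8 c3@11, authorship .1.1.2.23.3
After op 4 (insert('n')): buffer="hjzwngjqwnjhwn" (len 14), cursors c1@5 c2@10 c3@14, authorship .1.11.2.223.33

Answer: hjzwngjqwnjhwn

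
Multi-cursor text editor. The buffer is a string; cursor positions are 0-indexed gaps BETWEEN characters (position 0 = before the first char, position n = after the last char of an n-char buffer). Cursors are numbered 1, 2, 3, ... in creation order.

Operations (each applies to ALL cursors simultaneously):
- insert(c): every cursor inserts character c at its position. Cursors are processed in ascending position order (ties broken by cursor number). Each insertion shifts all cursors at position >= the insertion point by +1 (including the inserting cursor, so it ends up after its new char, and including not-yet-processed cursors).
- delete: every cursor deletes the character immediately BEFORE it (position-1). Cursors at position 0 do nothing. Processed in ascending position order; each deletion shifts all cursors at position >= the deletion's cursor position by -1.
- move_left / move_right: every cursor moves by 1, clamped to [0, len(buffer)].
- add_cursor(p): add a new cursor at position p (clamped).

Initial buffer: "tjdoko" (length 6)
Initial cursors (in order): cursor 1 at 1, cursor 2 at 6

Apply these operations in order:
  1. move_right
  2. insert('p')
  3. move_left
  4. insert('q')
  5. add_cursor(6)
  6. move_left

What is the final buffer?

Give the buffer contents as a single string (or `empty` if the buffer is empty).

After op 1 (move_right): buffer="tjdoko" (len 6), cursors c1@2 c2@6, authorship ......
After op 2 (insert('p')): buffer="tjpdokop" (len 8), cursors c1@3 c2@8, authorship ..1....2
After op 3 (move_left): buffer="tjpdokop" (len 8), cursors c1@2 c2@7, authorship ..1....2
After op 4 (insert('q')): buffer="tjqpdokoqp" (len 10), cursors c1@3 c2@9, authorship ..11....22
After op 5 (add_cursor(6)): buffer="tjqpdokoqp" (len 10), cursors c1@3 c3@6 c2@9, authorship ..11....22
After op 6 (move_left): buffer="tjqpdokoqp" (len 10), cursors c1@2 c3@5 c2@8, authorship ..11....22

Answer: tjqpdokoqp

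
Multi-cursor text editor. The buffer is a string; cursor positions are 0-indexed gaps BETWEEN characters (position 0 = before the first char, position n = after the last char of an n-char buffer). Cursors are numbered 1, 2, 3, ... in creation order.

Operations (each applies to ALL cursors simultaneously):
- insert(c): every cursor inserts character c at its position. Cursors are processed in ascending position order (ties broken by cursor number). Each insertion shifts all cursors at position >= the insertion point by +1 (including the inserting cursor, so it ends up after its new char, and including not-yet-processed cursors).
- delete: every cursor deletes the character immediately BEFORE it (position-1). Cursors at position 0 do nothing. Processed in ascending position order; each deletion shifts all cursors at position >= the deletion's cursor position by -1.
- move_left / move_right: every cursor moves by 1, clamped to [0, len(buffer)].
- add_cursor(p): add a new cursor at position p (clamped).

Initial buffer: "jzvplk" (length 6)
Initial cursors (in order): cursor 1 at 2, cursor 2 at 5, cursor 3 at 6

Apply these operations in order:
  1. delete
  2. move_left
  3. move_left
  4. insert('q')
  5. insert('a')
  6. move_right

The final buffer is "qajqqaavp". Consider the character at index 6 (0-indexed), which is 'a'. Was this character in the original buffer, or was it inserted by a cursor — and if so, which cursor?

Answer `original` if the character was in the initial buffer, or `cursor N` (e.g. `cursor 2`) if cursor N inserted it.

Answer: cursor 3

Derivation:
After op 1 (delete): buffer="jvp" (len 3), cursors c1@1 c2@3 c3@3, authorship ...
After op 2 (move_left): buffer="jvp" (len 3), cursors c1@0 c2@2 c3@2, authorship ...
After op 3 (move_left): buffer="jvp" (len 3), cursors c1@0 c2@1 c3@1, authorship ...
After op 4 (insert('q')): buffer="qjqqvp" (len 6), cursors c1@1 c2@4 c3@4, authorship 1.23..
After op 5 (insert('a')): buffer="qajqqaavp" (len 9), cursors c1@2 c2@7 c3@7, authorship 11.2323..
After op 6 (move_right): buffer="qajqqaavp" (len 9), cursors c1@3 c2@8 c3@8, authorship 11.2323..
Authorship (.=original, N=cursor N): 1 1 . 2 3 2 3 . .
Index 6: author = 3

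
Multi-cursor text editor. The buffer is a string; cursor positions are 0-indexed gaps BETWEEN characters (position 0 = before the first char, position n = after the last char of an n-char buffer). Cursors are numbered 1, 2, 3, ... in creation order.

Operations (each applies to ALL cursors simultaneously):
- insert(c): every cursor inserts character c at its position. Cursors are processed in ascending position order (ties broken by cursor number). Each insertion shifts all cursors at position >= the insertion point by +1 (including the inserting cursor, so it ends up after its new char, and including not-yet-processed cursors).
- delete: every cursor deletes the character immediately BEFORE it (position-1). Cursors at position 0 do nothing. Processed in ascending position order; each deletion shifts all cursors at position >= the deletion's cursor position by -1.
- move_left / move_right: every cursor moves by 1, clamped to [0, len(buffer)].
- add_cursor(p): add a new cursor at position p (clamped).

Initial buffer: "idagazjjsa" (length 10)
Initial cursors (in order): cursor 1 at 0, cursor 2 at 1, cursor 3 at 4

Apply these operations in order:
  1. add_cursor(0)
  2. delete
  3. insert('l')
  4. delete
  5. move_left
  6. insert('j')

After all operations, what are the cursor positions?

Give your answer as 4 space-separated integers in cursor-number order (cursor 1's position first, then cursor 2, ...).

Answer: 3 3 5 3

Derivation:
After op 1 (add_cursor(0)): buffer="idagazjjsa" (len 10), cursors c1@0 c4@0 c2@1 c3@4, authorship ..........
After op 2 (delete): buffer="daazjjsa" (len 8), cursors c1@0 c2@0 c4@0 c3@2, authorship ........
After op 3 (insert('l')): buffer="llldalazjjsa" (len 12), cursors c1@3 c2@3 c4@3 c3@6, authorship 124..3......
After op 4 (delete): buffer="daazjjsa" (len 8), cursors c1@0 c2@0 c4@0 c3@2, authorship ........
After op 5 (move_left): buffer="daazjjsa" (len 8), cursors c1@0 c2@0 c4@0 c3@1, authorship ........
After op 6 (insert('j')): buffer="jjjdjaazjjsa" (len 12), cursors c1@3 c2@3 c4@3 c3@5, authorship 124.3.......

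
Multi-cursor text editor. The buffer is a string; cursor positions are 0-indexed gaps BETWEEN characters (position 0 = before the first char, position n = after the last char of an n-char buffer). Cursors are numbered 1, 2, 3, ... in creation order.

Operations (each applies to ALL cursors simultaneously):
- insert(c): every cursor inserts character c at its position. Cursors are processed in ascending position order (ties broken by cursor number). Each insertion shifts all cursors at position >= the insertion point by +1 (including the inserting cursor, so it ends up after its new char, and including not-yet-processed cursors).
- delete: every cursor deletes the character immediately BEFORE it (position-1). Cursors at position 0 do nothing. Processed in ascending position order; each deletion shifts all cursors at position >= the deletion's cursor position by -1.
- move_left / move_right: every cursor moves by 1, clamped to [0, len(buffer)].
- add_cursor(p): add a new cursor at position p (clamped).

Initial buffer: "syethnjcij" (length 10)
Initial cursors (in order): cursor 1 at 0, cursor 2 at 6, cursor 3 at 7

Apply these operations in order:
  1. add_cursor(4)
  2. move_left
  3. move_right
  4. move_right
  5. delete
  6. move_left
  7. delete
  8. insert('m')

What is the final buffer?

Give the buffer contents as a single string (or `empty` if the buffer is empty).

Answer: mmmmnij

Derivation:
After op 1 (add_cursor(4)): buffer="syethnjcij" (len 10), cursors c1@0 c4@4 c2@6 c3@7, authorship ..........
After op 2 (move_left): buffer="syethnjcij" (len 10), cursors c1@0 c4@3 c2@5 c3@6, authorship ..........
After op 3 (move_right): buffer="syethnjcij" (len 10), cursors c1@1 c4@4 c2@6 c3@7, authorship ..........
After op 4 (move_right): buffer="syethnjcij" (len 10), cursors c1@2 c4@5 c2@7 c3@8, authorship ..........
After op 5 (delete): buffer="setnij" (len 6), cursors c1@1 c4@3 c2@4 c3@4, authorship ......
After op 6 (move_left): buffer="setnij" (len 6), cursors c1@0 c4@2 c2@3 c3@3, authorship ......
After op 7 (delete): buffer="nij" (len 3), cursors c1@0 c2@0 c3@0 c4@0, authorship ...
After op 8 (insert('m')): buffer="mmmmnij" (len 7), cursors c1@4 c2@4 c3@4 c4@4, authorship 1234...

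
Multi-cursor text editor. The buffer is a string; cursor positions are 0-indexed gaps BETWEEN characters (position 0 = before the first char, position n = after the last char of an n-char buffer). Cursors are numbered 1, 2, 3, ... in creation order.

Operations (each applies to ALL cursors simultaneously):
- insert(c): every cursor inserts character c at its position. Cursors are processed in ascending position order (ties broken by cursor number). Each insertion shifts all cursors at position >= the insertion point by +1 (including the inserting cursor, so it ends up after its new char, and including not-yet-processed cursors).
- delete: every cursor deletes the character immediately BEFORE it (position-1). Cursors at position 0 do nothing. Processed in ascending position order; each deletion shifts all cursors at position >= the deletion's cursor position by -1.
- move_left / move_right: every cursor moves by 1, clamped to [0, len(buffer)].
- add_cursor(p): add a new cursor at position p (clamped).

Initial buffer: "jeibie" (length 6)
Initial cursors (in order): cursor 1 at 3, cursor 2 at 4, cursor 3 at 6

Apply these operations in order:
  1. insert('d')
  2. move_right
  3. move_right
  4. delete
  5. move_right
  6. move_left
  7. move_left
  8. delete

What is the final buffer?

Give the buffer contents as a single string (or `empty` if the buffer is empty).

After op 1 (insert('d')): buffer="jeidbdied" (len 9), cursors c1@4 c2@6 c3@9, authorship ...1.2..3
After op 2 (move_right): buffer="jeidbdied" (len 9), cursors c1@5 c2@7 c3@9, authorship ...1.2..3
After op 3 (move_right): buffer="jeidbdied" (len 9), cursors c1@6 c2@8 c3@9, authorship ...1.2..3
After op 4 (delete): buffer="jeidbi" (len 6), cursors c1@5 c2@6 c3@6, authorship ...1..
After op 5 (move_right): buffer="jeidbi" (len 6), cursors c1@6 c2@6 c3@6, authorship ...1..
After op 6 (move_left): buffer="jeidbi" (len 6), cursors c1@5 c2@5 c3@5, authorship ...1..
After op 7 (move_left): buffer="jeidbi" (len 6), cursors c1@4 c2@4 c3@4, authorship ...1..
After op 8 (delete): buffer="jbi" (len 3), cursors c1@1 c2@1 c3@1, authorship ...

Answer: jbi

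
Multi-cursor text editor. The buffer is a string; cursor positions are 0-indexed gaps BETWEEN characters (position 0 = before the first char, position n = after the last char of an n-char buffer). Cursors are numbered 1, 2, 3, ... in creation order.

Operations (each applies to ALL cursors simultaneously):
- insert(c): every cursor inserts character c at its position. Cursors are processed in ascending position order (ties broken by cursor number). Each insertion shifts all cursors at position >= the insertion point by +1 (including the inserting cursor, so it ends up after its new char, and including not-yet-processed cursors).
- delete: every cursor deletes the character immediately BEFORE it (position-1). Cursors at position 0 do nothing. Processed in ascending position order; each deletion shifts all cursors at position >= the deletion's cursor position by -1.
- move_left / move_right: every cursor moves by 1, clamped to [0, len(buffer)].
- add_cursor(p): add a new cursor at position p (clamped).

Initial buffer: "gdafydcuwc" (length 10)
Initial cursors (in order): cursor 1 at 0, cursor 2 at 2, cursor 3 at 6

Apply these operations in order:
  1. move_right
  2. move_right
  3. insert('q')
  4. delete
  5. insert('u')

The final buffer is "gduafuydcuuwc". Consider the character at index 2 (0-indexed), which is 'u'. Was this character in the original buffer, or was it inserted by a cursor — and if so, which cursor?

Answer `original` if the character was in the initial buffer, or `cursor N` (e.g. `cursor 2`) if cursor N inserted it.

Answer: cursor 1

Derivation:
After op 1 (move_right): buffer="gdafydcuwc" (len 10), cursors c1@1 c2@3 c3@7, authorship ..........
After op 2 (move_right): buffer="gdafydcuwc" (len 10), cursors c1@2 c2@4 c3@8, authorship ..........
After op 3 (insert('q')): buffer="gdqafqydcuqwc" (len 13), cursors c1@3 c2@6 c3@11, authorship ..1..2....3..
After op 4 (delete): buffer="gdafydcuwc" (len 10), cursors c1@2 c2@4 c3@8, authorship ..........
After op 5 (insert('u')): buffer="gduafuydcuuwc" (len 13), cursors c1@3 c2@6 c3@11, authorship ..1..2....3..
Authorship (.=original, N=cursor N): . . 1 . . 2 . . . . 3 . .
Index 2: author = 1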